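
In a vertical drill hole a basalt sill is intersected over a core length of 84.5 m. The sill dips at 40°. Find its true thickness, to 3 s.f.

64.7 m

True thickness t = h · cos(dip) = 84.5 × cos 40°
t = 84.5 × 0.7660 = 64.731 m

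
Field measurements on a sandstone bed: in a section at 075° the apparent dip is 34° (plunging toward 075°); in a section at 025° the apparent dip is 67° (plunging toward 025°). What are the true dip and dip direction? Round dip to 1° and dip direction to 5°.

true dip 69°, dip direction 000°

Represent each trace as a vector plunging at its apparent dip toward its trend (east-north-up frame): v₁ = (0.801, 0.215, -0.559), v₂ = (0.165, 0.354, -0.921).
The plane normal is n = v₁ × v₂ ∝ (0.001, 0.645, 0.248).
True dip = arccos(n_z / |n|) = arccos(0.3592) = 69.0°.
Dip direction = atan2(0.001, 0.645) = 0° (azimuth of n's horizontal projection).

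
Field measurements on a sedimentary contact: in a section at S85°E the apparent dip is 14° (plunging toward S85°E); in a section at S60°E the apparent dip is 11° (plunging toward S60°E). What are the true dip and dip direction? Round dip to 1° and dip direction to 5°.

true dip 15°, dip direction 080°

The two traces are lines in the plane: v₁ = (sin 95°·cos 14°, cos 95°·cos 14°, −sin 14°), v₂ = (sin 120°·cos 11°, cos 120°·cos 11°, −sin 11°).
Cross product v₁ × v₂ gives the pole to the plane: n ∝ (0.103, 0.021, 0.403).
Dip δ = arctan(|n_h|/n_z) = arctan(0.105/0.403) = 14.6°.
Dip direction = azimuth of (n_x, n_y) = atan2(0.103, 0.021) = 78°.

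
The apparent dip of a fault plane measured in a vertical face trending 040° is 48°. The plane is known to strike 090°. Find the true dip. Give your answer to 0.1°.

55.4°

β = acute angle between strike 090° and section 040° = 50°.
tan δ = tan α / sin β = tan 48° / sin 50° = 1.1106 / 0.7660 = 1.4498
δ = arctan(1.4498) = 55.40°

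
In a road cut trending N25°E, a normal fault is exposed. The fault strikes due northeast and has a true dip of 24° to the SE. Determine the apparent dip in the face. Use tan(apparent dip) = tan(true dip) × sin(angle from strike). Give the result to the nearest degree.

The section lies 20° from the strike.
tan α = tan 24° × sin 20° = 0.4452 × 0.3420 = 0.1523
α = arctan(0.1523) = 8.66°

9°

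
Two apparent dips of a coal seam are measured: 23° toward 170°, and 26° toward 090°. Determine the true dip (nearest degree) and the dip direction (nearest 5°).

true dip 31°, dip direction 125°

The two traces are lines in the plane: v₁ = (sin 170°·cos 23°, cos 170°·cos 23°, −sin 23°), v₂ = (sin 90°·cos 26°, cos 90°·cos 26°, −sin 26°).
n = v₁ × v₂ = (0.397, -0.281, 0.815) (taken with n_z > 0).
True dip = arccos(n_z / |n|) = arccos(0.8585) = 30.9°.
Dip direction = atan2(0.397, -0.281) = 125° (azimuth of n's horizontal projection).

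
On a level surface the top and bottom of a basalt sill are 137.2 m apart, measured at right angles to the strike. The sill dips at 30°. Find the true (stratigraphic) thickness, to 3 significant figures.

68.6 m

True thickness t = w · sin(dip) = 137.2 × sin 30°
t = 137.2 × 0.5000 = 68.600 m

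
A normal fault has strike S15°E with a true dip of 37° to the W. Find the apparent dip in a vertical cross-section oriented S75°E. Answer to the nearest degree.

33°

The strike is S15°E and the section trends S75°E; the acute angle between them is β = 60°.
tan(apparent dip) = tan 37° · sin 60° = 0.6526
α = arctan(0.6526) = 33.13°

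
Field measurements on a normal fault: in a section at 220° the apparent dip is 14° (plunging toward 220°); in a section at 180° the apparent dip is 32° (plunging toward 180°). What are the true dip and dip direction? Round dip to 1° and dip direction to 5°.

Represent each trace as a vector plunging at its apparent dip toward its trend (east-north-up frame): v₁ = (-0.624, -0.743, -0.242), v₂ = (0.000, -0.848, -0.530).
n = v₁ × v₂ = (0.189, -0.331, 0.529) (taken with n_z > 0).
True dip = arccos(n_z / |n|) = arccos(0.8117) = 35.7°.
Dip direction = azimuth of (n_x, n_y) = atan2(0.189, -0.331) = 150°.

true dip 36°, dip direction 150°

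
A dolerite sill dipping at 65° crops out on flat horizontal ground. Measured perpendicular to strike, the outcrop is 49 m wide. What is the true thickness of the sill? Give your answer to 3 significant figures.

44.4 m

True thickness t = w · sin(dip) = 49 × sin 65°
t = 49 × 0.9063 = 44.409 m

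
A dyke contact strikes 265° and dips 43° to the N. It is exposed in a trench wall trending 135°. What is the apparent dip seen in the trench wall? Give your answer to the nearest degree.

The strike is 265° and the section trends 135°; the acute angle between them is β = 50°.
tan(apparent dip) = tan 43° · sin 50° = 0.7143
α = arctan(0.7143) = 35.54°

36°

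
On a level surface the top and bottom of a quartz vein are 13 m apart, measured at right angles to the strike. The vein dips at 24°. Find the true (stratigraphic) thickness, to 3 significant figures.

True thickness t = w · sin(dip) = 13 × sin 24°
t = 13 × 0.4067 = 5.288 m

5.29 m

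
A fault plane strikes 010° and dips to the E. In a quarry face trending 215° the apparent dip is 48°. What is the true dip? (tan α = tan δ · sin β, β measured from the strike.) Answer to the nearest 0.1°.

β = acute angle between strike 010° and section 215° = 25°.
tan δ = tan α / sin β = tan 48° / sin 25° = 1.1106 / 0.4226 = 2.6279
true dip = arctan 2.6279 = 69.17°

69.2°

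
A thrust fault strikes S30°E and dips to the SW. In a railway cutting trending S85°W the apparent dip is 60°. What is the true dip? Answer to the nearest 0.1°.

The section is 65° from the strike.
tan δ = tan α / sin β = tan 60° / sin 65° = 1.7321 / 0.9063 = 1.9111
true dip = arctan 1.9111 = 62.38°

62.4°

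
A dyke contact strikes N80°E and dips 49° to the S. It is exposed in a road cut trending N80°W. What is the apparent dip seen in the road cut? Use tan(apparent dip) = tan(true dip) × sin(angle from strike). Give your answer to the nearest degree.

21°

Angle between strike (N80°E) and section (N80°W): β = 20°.
tan(apparent dip) = tan 49° · sin 20° = 0.3934
apparent dip = arctan 0.3934 = 21.48°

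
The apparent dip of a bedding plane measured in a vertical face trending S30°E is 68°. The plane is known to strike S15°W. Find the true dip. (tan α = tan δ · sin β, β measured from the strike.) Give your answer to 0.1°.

74.1°

The section is 45° from the strike.
tan δ = tan α / sin β = tan 68° / sin 45° = 2.4751 / 0.7071 = 3.5003
δ = arctan(3.5003) = 74.06°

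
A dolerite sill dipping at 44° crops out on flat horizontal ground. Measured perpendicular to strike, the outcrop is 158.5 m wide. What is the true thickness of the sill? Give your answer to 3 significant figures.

True thickness t = w · sin(dip) = 158.5 × sin 44°
t = 158.5 × 0.6947 = 110.103 m

110 m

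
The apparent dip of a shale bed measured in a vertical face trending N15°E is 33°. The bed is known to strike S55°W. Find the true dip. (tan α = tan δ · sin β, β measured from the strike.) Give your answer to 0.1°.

45.3°

β = acute angle between strike S55°W and section N15°E = 40°.
tan(true dip) = tan 33° / sin 40° = 1.0103
true dip = arctan 1.0103 = 45.29°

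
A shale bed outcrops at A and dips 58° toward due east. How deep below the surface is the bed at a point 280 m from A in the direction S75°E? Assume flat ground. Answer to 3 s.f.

The hole lies 15° from the dip direction, so the down-dip offset is 280 × cos 15° = 270.46 m.
Depth = down-dip offset × tan(dip) = 270.46 × tan 58° = 270.46 × 1.6003
Depth = 432.83 m

433 m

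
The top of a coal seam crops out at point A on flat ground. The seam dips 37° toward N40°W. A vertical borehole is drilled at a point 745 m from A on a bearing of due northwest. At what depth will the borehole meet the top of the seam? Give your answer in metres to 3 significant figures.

559 m

The hole lies 5° from the dip direction, so the down-dip offset is 745 × cos 5° = 742.17 m.
Depth = down-dip offset × tan(dip) = 742.17 × tan 37° = 742.17 × 0.7536
Depth = 559.26 m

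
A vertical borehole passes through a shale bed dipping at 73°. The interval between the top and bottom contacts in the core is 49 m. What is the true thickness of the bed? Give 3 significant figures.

True thickness t = h · cos(dip) = 49 × cos 73°
t = 49 × 0.2924 = 14.326 m

14.3 m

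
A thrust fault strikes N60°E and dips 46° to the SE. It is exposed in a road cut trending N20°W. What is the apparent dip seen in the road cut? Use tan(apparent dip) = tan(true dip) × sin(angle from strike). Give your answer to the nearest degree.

The section lies 80° from the strike.
tan(apparent dip) = tan 46° · sin 80° = 1.0198
apparent dip = arctan 1.0198 = 45.56°

46°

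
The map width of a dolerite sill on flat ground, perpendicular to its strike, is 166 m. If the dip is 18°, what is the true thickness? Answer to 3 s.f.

True thickness t = w · sin(dip) = 166 × sin 18°
t = 166 × 0.3090 = 51.297 m

51.3 m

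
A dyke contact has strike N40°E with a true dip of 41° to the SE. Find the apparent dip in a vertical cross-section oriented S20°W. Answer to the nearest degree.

17°

Angle between strike (N40°E) and section (S20°W): β = 20°.
tan(apparent dip) = tan 41° · sin 20° = 0.2973
α = arctan(0.2973) = 16.56°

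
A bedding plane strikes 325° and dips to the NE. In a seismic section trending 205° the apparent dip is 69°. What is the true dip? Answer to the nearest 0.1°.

β = acute angle between strike 325° and section 205° = 60°.
tan δ = tan α / sin β = tan 69° / sin 60° = 2.6051 / 0.8660 = 3.0081
true dip = arctan 3.0081 = 71.61°

71.6°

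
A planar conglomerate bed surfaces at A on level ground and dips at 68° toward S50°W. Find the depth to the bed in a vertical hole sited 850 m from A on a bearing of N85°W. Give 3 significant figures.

The hole lies 45° from the dip direction, so the down-dip offset is 850 × cos 45° = 601.04 m.
Depth = down-dip offset × tan(dip) = 601.04 × tan 68° = 601.04 × 2.4751
Depth = 1487.63 m

1490 m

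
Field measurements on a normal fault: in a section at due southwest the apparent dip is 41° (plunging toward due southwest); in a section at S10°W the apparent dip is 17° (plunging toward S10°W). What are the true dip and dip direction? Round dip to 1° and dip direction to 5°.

true dip 48°, dip direction 265°

The two traces are lines in the plane: v₁ = (sin 225°·cos 41°, cos 225°·cos 41°, −sin 41°), v₂ = (sin 190°·cos 17°, cos 190°·cos 17°, −sin 17°).
n = v₁ × v₂ = (-0.462, -0.047, 0.414) (taken with n_z > 0).
True dip = arccos(n_z / |n|) = arccos(0.6656) = 48.3°.
Dip direction = azimuth of (n_x, n_y) = atan2(-0.462, -0.047) = 264°.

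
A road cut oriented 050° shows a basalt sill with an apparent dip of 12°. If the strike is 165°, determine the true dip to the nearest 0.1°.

The section is 65° from the strike.
tan(true dip) = tan 12° / sin 65° = 0.2345
true dip = arctan 0.2345 = 13.20°

13.2°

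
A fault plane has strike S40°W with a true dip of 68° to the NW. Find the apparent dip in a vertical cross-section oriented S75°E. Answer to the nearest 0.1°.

Angle between strike (S40°W) and section (S75°E): β = 65°.
tan(apparent dip) = tan 68° · sin 65° = 2.2432
apparent dip = arctan 2.2432 = 65.97°

66.0°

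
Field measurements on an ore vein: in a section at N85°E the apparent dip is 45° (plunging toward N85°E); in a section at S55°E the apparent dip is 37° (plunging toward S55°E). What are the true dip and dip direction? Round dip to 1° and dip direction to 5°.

Represent each trace as a vector plunging at its apparent dip toward its trend (east-north-up frame): v₁ = (0.704, 0.062, -0.707), v₂ = (0.654, -0.458, -0.602).
n = v₁ × v₂ = (0.361, 0.039, 0.363) (taken with n_z > 0).
Dip δ = arctan(|n_h|/n_z) = arctan(0.363/0.363) = 45.0°.
Dip direction = azimuth of (n_x, n_y) = atan2(0.361, 0.039) = 84°.

true dip 45°, dip direction 085°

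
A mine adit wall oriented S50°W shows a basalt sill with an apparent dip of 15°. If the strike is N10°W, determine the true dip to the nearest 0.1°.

17.2°

β = acute angle between strike N10°W and section S50°W = 60°.
tan(true dip) = tan 15° / sin 60° = 0.3094
true dip = arctan 0.3094 = 17.19°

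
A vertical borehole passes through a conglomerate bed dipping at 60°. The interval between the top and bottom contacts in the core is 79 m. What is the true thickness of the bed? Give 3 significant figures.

True thickness t = h · cos(dip) = 79 × cos 60°
t = 79 × 0.5000 = 39.500 m

39.5 m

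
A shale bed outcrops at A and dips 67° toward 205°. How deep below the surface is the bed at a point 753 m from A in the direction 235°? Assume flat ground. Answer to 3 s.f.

The hole lies 30° from the dip direction, so the down-dip offset is 753 × cos 30° = 652.12 m.
Depth = down-dip offset × tan(dip) = 652.12 × tan 67° = 652.12 × 2.3559
Depth = 1536.29 m

1540 m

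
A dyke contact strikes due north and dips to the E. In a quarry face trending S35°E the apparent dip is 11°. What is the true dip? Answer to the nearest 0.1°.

18.7°

The section is 35° from the strike.
tan δ = tan α / sin β = tan 11° / sin 35° = 0.1944 / 0.5736 = 0.3389
δ = arctan(0.3389) = 18.72°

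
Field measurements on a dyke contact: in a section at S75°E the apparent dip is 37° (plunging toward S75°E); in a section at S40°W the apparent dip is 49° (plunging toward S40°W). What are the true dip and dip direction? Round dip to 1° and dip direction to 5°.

Each apparent-dip line lies in the plane. As unit vectors (x east, y north, z up), v₁ plunges 37°→S75°E and v₂ plunges 49°→S40°W.
The plane normal is n = v₁ × v₂ ∝ (0.146, -0.836, 0.475).
Dip δ = arctan(|n_h|/n_z) = arctan(0.849/0.475) = 60.8°.
Dip direction = azimuth of (n_x, n_y) = atan2(0.146, -0.836) = 170°.

true dip 61°, dip direction 170°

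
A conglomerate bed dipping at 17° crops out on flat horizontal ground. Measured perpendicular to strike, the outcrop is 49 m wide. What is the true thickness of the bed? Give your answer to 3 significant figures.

True thickness t = w · sin(dip) = 49 × sin 17°
t = 49 × 0.2924 = 14.326 m

14.3 m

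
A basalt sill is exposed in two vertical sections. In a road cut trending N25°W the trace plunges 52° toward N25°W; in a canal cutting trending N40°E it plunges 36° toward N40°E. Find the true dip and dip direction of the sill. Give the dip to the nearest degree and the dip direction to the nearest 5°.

Represent each trace as a vector plunging at its apparent dip toward its trend (east-north-up frame): v₁ = (-0.260, 0.558, -0.788), v₂ = (0.520, 0.620, -0.588).
The plane normal is n = v₁ × v₂ ∝ (-0.160, 0.563, 0.451).
True dip = arccos(n_z / |n|) = arccos(0.6108) = 52.4°.
Dip direction = azimuth of (n_x, n_y) = atan2(-0.160, 0.563) = 344°.

true dip 52°, dip direction 345°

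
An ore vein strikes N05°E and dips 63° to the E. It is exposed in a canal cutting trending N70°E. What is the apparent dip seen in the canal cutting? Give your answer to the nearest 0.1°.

The strike is N05°E and the section trends N70°E; the acute angle between them is β = 65°.
tan α = tan 63° × sin 65° = 1.9626 × 0.9063 = 1.7787
α = arctan(1.7787) = 60.66°

60.7°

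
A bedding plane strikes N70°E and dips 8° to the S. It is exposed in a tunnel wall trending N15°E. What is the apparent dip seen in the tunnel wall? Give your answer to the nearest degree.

Angle between strike (N70°E) and section (N15°E): β = 55°.
tan(apparent dip) = tan 8° · sin 55° = 0.1151
apparent dip = arctan 0.1151 = 6.57°

7°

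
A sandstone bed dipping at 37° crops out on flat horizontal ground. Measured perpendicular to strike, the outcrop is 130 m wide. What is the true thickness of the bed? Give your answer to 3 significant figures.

True thickness t = w · sin(dip) = 130 × sin 37°
t = 130 × 0.6018 = 78.236 m

78.2 m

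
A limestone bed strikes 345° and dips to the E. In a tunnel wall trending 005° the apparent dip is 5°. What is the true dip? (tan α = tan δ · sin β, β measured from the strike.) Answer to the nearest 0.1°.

14.3°

β = acute angle between strike 345° and section 005° = 20°.
tan(true dip) = tan 5° / sin 20° = 0.2558
δ = arctan(0.2558) = 14.35°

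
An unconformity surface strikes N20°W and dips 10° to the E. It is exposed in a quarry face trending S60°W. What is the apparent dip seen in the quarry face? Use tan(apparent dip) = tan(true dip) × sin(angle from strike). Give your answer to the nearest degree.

10°

Angle between strike (N20°W) and section (S60°W): β = 80°.
tan α = tan 10° × sin 80° = 0.1763 × 0.9848 = 0.1736
α = arctan(0.1736) = 9.85°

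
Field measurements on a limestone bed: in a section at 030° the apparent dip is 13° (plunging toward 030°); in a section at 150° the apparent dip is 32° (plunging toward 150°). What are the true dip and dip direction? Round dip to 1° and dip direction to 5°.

Each apparent-dip line lies in the plane. As unit vectors (x east, y north, z up), v₁ plunges 13°→030° and v₂ plunges 32°→150°.
Cross product v₁ × v₂ gives the pole to the plane: n ∝ (0.612, -0.163, 0.716).
tan δ = √(n_x²+n_y²)/n_z = 0.634/0.716, so δ = 41.5°.
The horizontal component of n points toward azimuth atan2(n_x, n_y) = 105°, the dip direction.

true dip 42°, dip direction 105°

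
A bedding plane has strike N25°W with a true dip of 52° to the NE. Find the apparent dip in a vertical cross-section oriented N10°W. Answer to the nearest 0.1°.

18.3°

The strike is N25°W and the section trends N10°W; the acute angle between them is β = 15°.
tan α = tan 52° × sin 15° = 1.2799 × 0.2588 = 0.3313
apparent dip = arctan 0.3313 = 18.33°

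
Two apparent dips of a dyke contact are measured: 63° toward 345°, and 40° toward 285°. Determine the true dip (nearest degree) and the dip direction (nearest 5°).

true dip 63°, dip direction 350°

Represent each trace as a vector plunging at its apparent dip toward its trend (east-north-up frame): v₁ = (-0.118, 0.439, -0.891), v₂ = (-0.740, 0.198, -0.643).
n = v₁ × v₂ = (-0.105, 0.584, 0.301) (taken with n_z > 0).
tan δ = √(n_x²+n_y²)/n_z = 0.593/0.301, so δ = 63.1°.
Dip direction = azimuth of (n_x, n_y) = atan2(-0.105, 0.584) = 350°.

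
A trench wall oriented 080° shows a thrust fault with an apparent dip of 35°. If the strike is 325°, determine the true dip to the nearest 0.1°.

The section is 65° from the strike.
tan δ = tan α / sin β = tan 35° / sin 65° = 0.7002 / 0.9063 = 0.7726
δ = arctan(0.7726) = 37.69°

37.7°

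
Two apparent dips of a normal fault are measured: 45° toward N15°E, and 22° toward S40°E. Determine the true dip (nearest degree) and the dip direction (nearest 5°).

The two traces are lines in the plane: v₁ = (sin 15°·cos 45°, cos 15°·cos 45°, −sin 45°), v₂ = (sin 140°·cos 22°, cos 140°·cos 22°, −sin 22°).
Cross product v₁ × v₂ gives the pole to the plane: n ∝ (0.758, 0.353, 0.537).
tan δ = √(n_x²+n_y²)/n_z = 0.836/0.537, so δ = 57.3°.
Dip direction = azimuth of (n_x, n_y) = atan2(0.758, 0.353) = 65°.

true dip 57°, dip direction 065°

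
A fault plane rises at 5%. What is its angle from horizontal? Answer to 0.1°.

tan θ = 5/100 = 0.0500
θ = arctan(0.0500) = 2.86°

2.9°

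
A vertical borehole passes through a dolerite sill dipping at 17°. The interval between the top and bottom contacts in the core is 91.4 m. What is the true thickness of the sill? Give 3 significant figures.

True thickness t = h · cos(dip) = 91.4 × cos 17°
t = 91.4 × 0.9563 = 87.406 m

87.4 m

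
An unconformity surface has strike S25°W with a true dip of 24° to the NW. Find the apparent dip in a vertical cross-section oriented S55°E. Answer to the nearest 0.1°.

Angle between strike (S25°W) and section (S55°E): β = 80°.
tan α = tan 24° × sin 80° = 0.4452 × 0.9848 = 0.4385
apparent dip = arctan 0.4385 = 23.68°

23.7°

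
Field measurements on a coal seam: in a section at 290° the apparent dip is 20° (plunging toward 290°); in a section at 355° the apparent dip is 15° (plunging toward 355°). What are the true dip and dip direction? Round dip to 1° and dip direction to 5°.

Each apparent-dip line lies in the plane. As unit vectors (x east, y north, z up), v₁ plunges 20°→290° and v₂ plunges 15°→355°.
The plane normal is n = v₁ × v₂ ∝ (-0.246, 0.200, 0.823).
Dip δ = arctan(|n_h|/n_z) = arctan(0.317/0.823) = 21.1°.
The horizontal component of n points toward azimuth atan2(n_x, n_y) = 309°, the dip direction.

true dip 21°, dip direction 310°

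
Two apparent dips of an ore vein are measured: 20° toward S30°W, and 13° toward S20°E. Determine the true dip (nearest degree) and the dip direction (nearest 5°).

true dip 20°, dip direction 210°

Represent each trace as a vector plunging at its apparent dip toward its trend (east-north-up frame): v₁ = (-0.470, -0.814, -0.342), v₂ = (0.333, -0.916, -0.225).
n = v₁ × v₂ = (-0.130, -0.220, 0.701) (taken with n_z > 0).
True dip = arccos(n_z / |n|) = arccos(0.9397) = 20.0°.
Dip direction = azimuth of (n_x, n_y) = atan2(-0.130, -0.220) = 211°.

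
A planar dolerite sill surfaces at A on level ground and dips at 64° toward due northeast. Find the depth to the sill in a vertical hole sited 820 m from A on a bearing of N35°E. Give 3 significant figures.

The hole lies 10° from the dip direction, so the down-dip offset is 820 × cos 10° = 807.54 m.
Depth = down-dip offset × tan(dip) = 807.54 × tan 64° = 807.54 × 2.0503
Depth = 1655.71 m

1660 m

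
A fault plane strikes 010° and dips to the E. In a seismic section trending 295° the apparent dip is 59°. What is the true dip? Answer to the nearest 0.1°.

59.9°

β = acute angle between strike 010° and section 295° = 75°.
tan δ = tan α / sin β = tan 59° / sin 75° = 1.6643 / 0.9659 = 1.7230
δ = arctan(1.7230) = 59.87°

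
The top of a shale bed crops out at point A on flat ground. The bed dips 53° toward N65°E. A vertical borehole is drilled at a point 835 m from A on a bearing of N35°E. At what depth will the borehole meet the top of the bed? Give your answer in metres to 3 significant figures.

The hole lies 30° from the dip direction, so the down-dip offset is 835 × cos 30° = 723.13 m.
Depth = down-dip offset × tan(dip) = 723.13 × tan 53° = 723.13 × 1.3270
Depth = 959.63 m

960 m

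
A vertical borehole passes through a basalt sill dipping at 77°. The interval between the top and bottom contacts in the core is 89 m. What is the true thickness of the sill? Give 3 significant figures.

True thickness t = h · cos(dip) = 89 × cos 77°
t = 89 × 0.2250 = 20.021 m

20.0 m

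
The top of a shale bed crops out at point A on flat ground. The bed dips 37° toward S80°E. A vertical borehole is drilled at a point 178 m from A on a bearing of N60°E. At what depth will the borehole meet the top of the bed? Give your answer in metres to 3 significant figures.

The hole lies 40° from the dip direction, so the down-dip offset is 178 × cos 40° = 136.36 m.
Depth = down-dip offset × tan(dip) = 136.36 × tan 37° = 136.36 × 0.7536
Depth = 102.75 m

103 m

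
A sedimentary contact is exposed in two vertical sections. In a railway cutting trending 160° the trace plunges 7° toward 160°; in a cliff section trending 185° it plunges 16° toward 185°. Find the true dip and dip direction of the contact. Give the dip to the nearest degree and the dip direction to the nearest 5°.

true dip 23°, dip direction 235°

The two traces are lines in the plane: v₁ = (sin 160°·cos 7°, cos 160°·cos 7°, −sin 7°), v₂ = (sin 185°·cos 16°, cos 185°·cos 16°, −sin 16°).
Cross product v₁ × v₂ gives the pole to the plane: n ∝ (-0.140, -0.104, 0.403).
True dip = arccos(n_z / |n|) = arccos(0.9177) = 23.4°.
The horizontal component of n points toward azimuth atan2(n_x, n_y) = 234°, the dip direction.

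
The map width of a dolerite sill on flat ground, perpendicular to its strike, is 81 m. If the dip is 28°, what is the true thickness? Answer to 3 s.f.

True thickness t = w · sin(dip) = 81 × sin 28°
t = 81 × 0.4695 = 38.027 m

38.0 m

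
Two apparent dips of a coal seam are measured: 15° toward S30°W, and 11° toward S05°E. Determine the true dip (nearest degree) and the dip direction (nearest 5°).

Each apparent-dip line lies in the plane. As unit vectors (x east, y north, z up), v₁ plunges 15°→S30°W and v₂ plunges 11°→S05°E.
The plane normal is n = v₁ × v₂ ∝ (-0.093, -0.114, 0.544).
Dip δ = arctan(|n_h|/n_z) = arctan(0.148/0.544) = 15.2°.
Dip direction = azimuth of (n_x, n_y) = atan2(-0.093, -0.114) = 219°.

true dip 15°, dip direction 220°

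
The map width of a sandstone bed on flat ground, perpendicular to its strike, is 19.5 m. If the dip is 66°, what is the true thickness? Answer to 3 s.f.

17.8 m

True thickness t = w · sin(dip) = 19.5 × sin 66°
t = 19.5 × 0.9135 = 17.814 m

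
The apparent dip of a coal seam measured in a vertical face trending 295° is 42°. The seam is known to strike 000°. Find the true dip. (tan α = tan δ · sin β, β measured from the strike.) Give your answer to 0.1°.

The section is 65° from the strike.
tan δ = tan α / sin β = tan 42° / sin 65° = 0.9004 / 0.9063 = 0.9935
true dip = arctan 0.9935 = 44.81°

44.8°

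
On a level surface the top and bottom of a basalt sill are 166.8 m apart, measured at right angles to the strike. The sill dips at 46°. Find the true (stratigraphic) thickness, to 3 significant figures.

120 m

True thickness t = w · sin(dip) = 166.8 × sin 46°
t = 166.8 × 0.7193 = 119.986 m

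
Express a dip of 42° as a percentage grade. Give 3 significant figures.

grade % = 100 × tan 42° = 100 × 0.9004

90.0%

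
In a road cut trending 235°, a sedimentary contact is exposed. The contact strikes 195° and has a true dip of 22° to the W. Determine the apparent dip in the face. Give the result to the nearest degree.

15°

Angle between strike (195°) and section (235°): β = 40°.
tan(apparent dip) = tan 22° · sin 40° = 0.2597
apparent dip = arctan 0.2597 = 14.56°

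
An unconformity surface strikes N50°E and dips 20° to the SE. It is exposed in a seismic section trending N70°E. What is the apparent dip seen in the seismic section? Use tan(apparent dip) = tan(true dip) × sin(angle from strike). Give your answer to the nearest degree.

7°

The section lies 20° from the strike.
tan(apparent dip) = tan 20° · sin 20° = 0.1245
α = arctan(0.1245) = 7.10°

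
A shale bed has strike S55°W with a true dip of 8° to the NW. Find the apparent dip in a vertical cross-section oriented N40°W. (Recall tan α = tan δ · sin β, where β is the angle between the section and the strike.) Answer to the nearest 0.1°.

Angle between strike (S55°W) and section (N40°W): β = 85°.
tan α = tan 8° × sin 85° = 0.1405 × 0.9962 = 0.1400
α = arctan(0.1400) = 7.97°

8.0°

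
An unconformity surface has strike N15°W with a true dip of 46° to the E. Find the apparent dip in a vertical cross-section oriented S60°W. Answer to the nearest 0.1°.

The section lies 75° from the strike.
tan α = tan 46° × sin 75° = 1.0355 × 0.9659 = 1.0002
α = arctan(1.0002) = 45.01°

45.0°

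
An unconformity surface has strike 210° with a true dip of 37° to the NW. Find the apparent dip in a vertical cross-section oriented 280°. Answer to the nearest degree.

35°

The section lies 70° from the strike.
tan(apparent dip) = tan 37° · sin 70° = 0.7081
apparent dip = arctan 0.7081 = 35.30°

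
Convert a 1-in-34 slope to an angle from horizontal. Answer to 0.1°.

1.7°

tan θ = 1/34 = 0.0294
θ = arctan(0.0294) = 1.68°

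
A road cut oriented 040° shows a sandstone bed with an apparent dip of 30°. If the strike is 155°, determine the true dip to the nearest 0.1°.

32.5°

β = acute angle between strike 155° and section 040° = 65°.
tan δ = tan α / sin β = tan 30° / sin 65° = 0.5774 / 0.9063 = 0.6370
true dip = arctan 0.6370 = 32.50°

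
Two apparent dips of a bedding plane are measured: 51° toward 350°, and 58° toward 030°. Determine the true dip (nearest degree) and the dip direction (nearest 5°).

true dip 58°, dip direction 030°

Each apparent-dip line lies in the plane. As unit vectors (x east, y north, z up), v₁ plunges 51°→350° and v₂ plunges 58°→030°.
n = v₁ × v₂ = (0.169, 0.299, 0.214) (taken with n_z > 0).
tan δ = √(n_x²+n_y²)/n_z = 0.343/0.214, so δ = 58.0°.
The horizontal component of n points toward azimuth atan2(n_x, n_y) = 30°, the dip direction.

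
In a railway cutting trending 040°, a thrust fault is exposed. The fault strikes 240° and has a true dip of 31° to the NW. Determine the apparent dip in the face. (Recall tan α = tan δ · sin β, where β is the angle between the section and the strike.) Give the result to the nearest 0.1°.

The section lies 20° from the strike.
tan α = tan 31° × sin 20° = 0.6009 × 0.3420 = 0.2055
apparent dip = arctan 0.2055 = 11.61°

11.6°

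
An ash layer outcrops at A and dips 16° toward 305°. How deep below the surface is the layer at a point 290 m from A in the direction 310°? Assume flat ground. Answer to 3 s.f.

82.8 m

The hole lies 5° from the dip direction, so the down-dip offset is 290 × cos 5° = 288.90 m.
Depth = down-dip offset × tan(dip) = 288.90 × tan 16° = 288.90 × 0.2867
Depth = 82.84 m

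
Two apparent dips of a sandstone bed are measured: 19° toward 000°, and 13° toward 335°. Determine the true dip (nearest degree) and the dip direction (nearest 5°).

true dip 22°, dip direction 030°

Represent each trace as a vector plunging at its apparent dip toward its trend (east-north-up frame): v₁ = (0.000, 0.946, -0.326), v₂ = (-0.412, 0.883, -0.225).
n = v₁ × v₂ = (0.075, 0.134, 0.389) (taken with n_z > 0).
Dip δ = arctan(|n_h|/n_z) = arctan(0.154/0.389) = 21.5°.
Dip direction = atan2(0.075, 0.134) = 29° (azimuth of n's horizontal projection).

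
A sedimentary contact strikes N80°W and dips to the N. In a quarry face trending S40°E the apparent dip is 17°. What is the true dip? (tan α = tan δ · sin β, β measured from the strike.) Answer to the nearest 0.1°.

25.4°

β = acute angle between strike N80°W and section S40°E = 40°.
tan(true dip) = tan 17° / sin 40° = 0.4756
δ = arctan(0.4756) = 25.44°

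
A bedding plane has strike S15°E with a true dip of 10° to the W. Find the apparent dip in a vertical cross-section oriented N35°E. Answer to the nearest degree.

The strike is S15°E and the section trends N35°E; the acute angle between them is β = 50°.
tan α = tan 10° × sin 50° = 0.1763 × 0.7660 = 0.1351
α = arctan(0.1351) = 7.69°

8°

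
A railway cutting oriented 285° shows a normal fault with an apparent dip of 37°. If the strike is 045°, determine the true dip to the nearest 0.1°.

41.0°

β = acute angle between strike 045° and section 285° = 60°.
tan δ = tan α / sin β = tan 37° / sin 60° = 0.7536 / 0.8660 = 0.8701
true dip = arctan 0.8701 = 41.03°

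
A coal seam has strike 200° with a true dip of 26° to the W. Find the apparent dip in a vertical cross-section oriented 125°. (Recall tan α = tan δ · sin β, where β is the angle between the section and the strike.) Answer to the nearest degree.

25°

The section lies 75° from the strike.
tan α = tan 26° × sin 75° = 0.4877 × 0.9659 = 0.4711
α = arctan(0.4711) = 25.23°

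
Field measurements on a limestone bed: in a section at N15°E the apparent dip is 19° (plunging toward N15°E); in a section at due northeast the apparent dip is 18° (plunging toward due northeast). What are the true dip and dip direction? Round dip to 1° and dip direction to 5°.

true dip 19°, dip direction 025°

The two traces are lines in the plane: v₁ = (sin 15°·cos 19°, cos 15°·cos 19°, −sin 19°), v₂ = (sin 45°·cos 18°, cos 45°·cos 18°, −sin 18°).
Cross product v₁ × v₂ gives the pole to the plane: n ∝ (0.063, 0.143, 0.450).
True dip = arccos(n_z / |n|) = arccos(0.9443) = 19.2°.
Dip direction = azimuth of (n_x, n_y) = atan2(0.063, 0.143) = 24°.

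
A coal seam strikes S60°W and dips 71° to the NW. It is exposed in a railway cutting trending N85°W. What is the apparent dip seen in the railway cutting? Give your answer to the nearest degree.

The section lies 35° from the strike.
tan α = tan 71° × sin 35° = 2.9042 × 0.5736 = 1.6658
apparent dip = arctan 1.6658 = 59.02°

59°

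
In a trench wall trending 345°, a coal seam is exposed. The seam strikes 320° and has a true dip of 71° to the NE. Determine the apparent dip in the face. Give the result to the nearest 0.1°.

50.8°

The strike is 320° and the section trends 345°; the acute angle between them is β = 25°.
tan α = tan 71° × sin 25° = 2.9042 × 0.4226 = 1.2274
α = arctan(1.2274) = 50.83°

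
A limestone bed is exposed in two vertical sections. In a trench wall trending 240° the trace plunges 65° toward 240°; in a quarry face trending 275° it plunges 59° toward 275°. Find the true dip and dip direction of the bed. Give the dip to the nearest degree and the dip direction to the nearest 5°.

The two traces are lines in the plane: v₁ = (sin 240°·cos 65°, cos 240°·cos 65°, −sin 65°), v₂ = (sin 275°·cos 59°, cos 275°·cos 59°, −sin 59°).
Cross product v₁ × v₂ gives the pole to the plane: n ∝ (-0.222, -0.151, 0.125).
Dip δ = arctan(|n_h|/n_z) = arctan(0.268/0.125) = 65.1°.
The horizontal component of n points toward azimuth atan2(n_x, n_y) = 236°, the dip direction.

true dip 65°, dip direction 235°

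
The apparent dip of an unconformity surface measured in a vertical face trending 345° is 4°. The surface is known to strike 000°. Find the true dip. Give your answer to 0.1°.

The section is 15° from the strike.
tan(true dip) = tan 4° / sin 15° = 0.2702
δ = arctan(0.2702) = 15.12°

15.1°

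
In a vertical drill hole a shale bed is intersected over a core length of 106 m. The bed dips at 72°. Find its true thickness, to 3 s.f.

True thickness t = h · cos(dip) = 106 × cos 72°
t = 106 × 0.3090 = 32.756 m

32.8 m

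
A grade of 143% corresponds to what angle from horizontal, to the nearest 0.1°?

55.0°

tan θ = 143/100 = 1.4300
θ = arctan(1.4300) = 55.03°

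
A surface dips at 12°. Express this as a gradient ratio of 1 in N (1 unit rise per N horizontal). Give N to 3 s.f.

1 : N means tan θ = 1/N, so N = 1/tan 12° = 1/0.2126

1 in 4.70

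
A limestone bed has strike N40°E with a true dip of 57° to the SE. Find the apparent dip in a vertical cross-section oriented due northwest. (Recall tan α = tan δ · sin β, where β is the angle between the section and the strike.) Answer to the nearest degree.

57°

Angle between strike (N40°E) and section (due northwest): β = 85°.
tan(apparent dip) = tan 57° · sin 85° = 1.5340
apparent dip = arctan 1.5340 = 56.90°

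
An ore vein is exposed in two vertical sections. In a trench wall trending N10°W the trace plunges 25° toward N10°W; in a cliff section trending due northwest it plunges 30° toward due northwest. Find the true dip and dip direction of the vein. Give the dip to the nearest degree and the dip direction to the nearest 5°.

true dip 30°, dip direction 315°

Each apparent-dip line lies in the plane. As unit vectors (x east, y north, z up), v₁ plunges 25°→N10°W and v₂ plunges 30°→due northwest.
Cross product v₁ × v₂ gives the pole to the plane: n ∝ (-0.187, 0.180, 0.450).
True dip = arccos(n_z / |n|) = arccos(0.8660) = 30.0°.
The horizontal component of n points toward azimuth atan2(n_x, n_y) = 314°, the dip direction.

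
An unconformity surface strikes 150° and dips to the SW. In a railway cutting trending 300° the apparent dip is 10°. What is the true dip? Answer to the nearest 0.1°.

19.4°

β = acute angle between strike 150° and section 300° = 30°.
tan δ = tan α / sin β = tan 10° / sin 30° = 0.1763 / 0.5000 = 0.3527
true dip = arctan 0.3527 = 19.43°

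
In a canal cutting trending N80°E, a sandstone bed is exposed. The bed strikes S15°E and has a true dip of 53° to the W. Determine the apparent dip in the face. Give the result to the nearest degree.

53°

The section lies 85° from the strike.
tan α = tan 53° × sin 85° = 1.3270 × 0.9962 = 1.3220
α = arctan(1.3220) = 52.89°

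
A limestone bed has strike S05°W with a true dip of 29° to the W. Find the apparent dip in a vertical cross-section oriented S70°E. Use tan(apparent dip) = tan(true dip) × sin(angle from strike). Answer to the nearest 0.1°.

The strike is S05°W and the section trends S70°E; the acute angle between them is β = 75°.
tan α = tan 29° × sin 75° = 0.5543 × 0.9659 = 0.5354
α = arctan(0.5354) = 28.17°

28.2°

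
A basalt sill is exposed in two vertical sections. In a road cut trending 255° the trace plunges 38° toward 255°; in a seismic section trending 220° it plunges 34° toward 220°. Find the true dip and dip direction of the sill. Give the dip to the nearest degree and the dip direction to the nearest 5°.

true dip 38°, dip direction 250°

Each apparent-dip line lies in the plane. As unit vectors (x east, y north, z up), v₁ plunges 38°→255° and v₂ plunges 34°→220°.
n = v₁ × v₂ = (-0.277, -0.098, 0.375) (taken with n_z > 0).
tan δ = √(n_x²+n_y²)/n_z = 0.294/0.375, so δ = 38.1°.
The horizontal component of n points toward azimuth atan2(n_x, n_y) = 251°, the dip direction.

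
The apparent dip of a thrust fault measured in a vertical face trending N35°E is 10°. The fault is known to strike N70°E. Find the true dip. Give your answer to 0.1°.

β = acute angle between strike N70°E and section N35°E = 35°.
tan(true dip) = tan 10° / sin 35° = 0.3074
δ = arctan(0.3074) = 17.09°

17.1°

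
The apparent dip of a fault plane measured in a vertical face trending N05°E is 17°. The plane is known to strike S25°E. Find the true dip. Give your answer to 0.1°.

31.4°

β = acute angle between strike S25°E and section N05°E = 30°.
tan(true dip) = tan 17° / sin 30° = 0.6115
true dip = arctan 0.6115 = 31.44°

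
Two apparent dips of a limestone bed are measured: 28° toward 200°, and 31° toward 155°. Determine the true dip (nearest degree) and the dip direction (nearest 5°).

true dip 32°, dip direction 170°

Represent each trace as a vector plunging at its apparent dip toward its trend (east-north-up frame): v₁ = (-0.302, -0.830, -0.469), v₂ = (0.362, -0.777, -0.515).
n = v₁ × v₂ = (0.063, -0.326, 0.535) (taken with n_z > 0).
Dip δ = arctan(|n_h|/n_z) = arctan(0.332/0.535) = 31.8°.
The horizontal component of n points toward azimuth atan2(n_x, n_y) = 169°, the dip direction.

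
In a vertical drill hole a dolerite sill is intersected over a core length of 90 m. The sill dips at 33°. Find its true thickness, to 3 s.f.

True thickness t = h · cos(dip) = 90 × cos 33°
t = 90 × 0.8387 = 75.480 m

75.5 m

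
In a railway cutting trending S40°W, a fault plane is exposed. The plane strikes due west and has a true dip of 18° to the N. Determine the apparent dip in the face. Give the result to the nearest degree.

14°

Angle between strike (due west) and section (S40°W): β = 50°.
tan α = tan 18° × sin 50° = 0.3249 × 0.7660 = 0.2489
α = arctan(0.2489) = 13.98°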